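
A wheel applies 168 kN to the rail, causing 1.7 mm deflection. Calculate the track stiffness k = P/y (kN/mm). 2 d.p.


Track stiffness k = P / y
k = 168 / 1.7
k = 98.82 kN/mm

98.82


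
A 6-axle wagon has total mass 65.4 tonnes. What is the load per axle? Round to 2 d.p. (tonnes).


Load per axle = total weight / number of axles
Load = 65.4 / 6
Load = 10.90 tonnes

10.90


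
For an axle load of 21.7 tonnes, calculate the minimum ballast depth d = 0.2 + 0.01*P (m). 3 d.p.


d = 0.2 + 0.01 * 21.7
d = 0.2 + 0.217
d = 0.417 m

0.417


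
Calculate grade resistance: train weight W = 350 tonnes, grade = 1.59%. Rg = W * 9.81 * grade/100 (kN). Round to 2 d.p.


Rg = W * 9.81 * grade / 100
Rg = 350 * 9.81 * 1.59 / 100
Rg = 3433.5 * 0.0159
Rg = 54.59 kN

54.59


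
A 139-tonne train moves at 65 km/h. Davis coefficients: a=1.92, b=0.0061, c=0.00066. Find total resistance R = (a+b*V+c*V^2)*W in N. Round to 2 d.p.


b*V = 0.0061 * 65 = 0.3965
c*V^2 = 0.00066 * 4225 = 2.7885
R_per_t = 1.92 + 0.3965 + 2.7885 = 5.105 N/t
R_total = 5.105 * 139 = 709.60 N

709.60


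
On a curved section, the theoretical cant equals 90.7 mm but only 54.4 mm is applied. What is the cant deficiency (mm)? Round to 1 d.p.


Cant deficiency = equilibrium cant - actual cant
CD = 90.7 - 54.4
CD = 36.3 mm

36.3


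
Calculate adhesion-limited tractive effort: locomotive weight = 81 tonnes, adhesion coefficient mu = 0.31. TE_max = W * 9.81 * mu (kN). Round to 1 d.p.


TE_max = W * g * mu
TE_max = 81 * 9.81 * 0.31
TE_max = 794.61 * 0.31
TE_max = 246.3 kN

246.3


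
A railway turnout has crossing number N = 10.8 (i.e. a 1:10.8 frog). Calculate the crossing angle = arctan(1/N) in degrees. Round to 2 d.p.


1/N = 1/10.8 = 0.092593
angle = arctan(0.092593) = 0.092329 rad
angle = 0.092329 * 180/pi = 5.29 degrees

5.29


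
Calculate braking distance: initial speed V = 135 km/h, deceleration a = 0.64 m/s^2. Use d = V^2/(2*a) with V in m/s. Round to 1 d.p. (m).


Convert speed: V = 135 / 3.6 = 37.5 m/s
V^2 = 1406.25
d = 1406.25 / (2 * 0.64)
d = 1406.25 / 1.28
d = 1098.6 m

1098.6


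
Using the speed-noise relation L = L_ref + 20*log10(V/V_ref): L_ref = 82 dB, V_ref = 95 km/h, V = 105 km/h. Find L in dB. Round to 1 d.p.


V/V_ref = 105 / 95 = 1.105263
log10(1.105263) = 0.043466
20 * 0.043466 = 0.8693
L = 82 + 0.8693 = 82.9 dB

82.9


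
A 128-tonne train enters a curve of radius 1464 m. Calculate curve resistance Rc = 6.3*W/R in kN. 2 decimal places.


Rc = 6.3 * W / R
Rc = 6.3 * 128 / 1464
Rc = 806.4 / 1464
Rc = 0.55 kN

0.55


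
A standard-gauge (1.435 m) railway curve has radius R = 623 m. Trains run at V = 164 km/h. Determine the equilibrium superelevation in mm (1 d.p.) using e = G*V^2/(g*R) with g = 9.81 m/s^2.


Convert speed: V = 164 / 3.6 = 45.5556 m/s
Apply formula: e = 1.435 * 45.5556^2 / (9.81 * 623)
e = 1.435 * 2075.3086 / 6111.63
e = 0.487279 m = 487.3 mm

487.3


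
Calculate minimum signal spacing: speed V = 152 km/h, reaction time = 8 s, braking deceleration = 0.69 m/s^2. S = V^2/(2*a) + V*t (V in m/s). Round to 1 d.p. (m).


V = 152 / 3.6 = 42.2222 m/s
Braking distance = 42.2222^2 / (2*0.69) = 1291.8232 m
Sighting distance = 42.2222 * 8 = 337.7778 m
S = 1291.8232 + 337.7778 = 1629.6 m

1629.6


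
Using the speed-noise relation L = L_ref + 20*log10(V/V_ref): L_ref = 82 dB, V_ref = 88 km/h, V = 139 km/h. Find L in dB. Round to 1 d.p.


V/V_ref = 139 / 88 = 1.579545
log10(1.579545) = 0.198532
20 * 0.198532 = 3.9706
L = 82 + 3.9706 = 86.0 dB

86.0


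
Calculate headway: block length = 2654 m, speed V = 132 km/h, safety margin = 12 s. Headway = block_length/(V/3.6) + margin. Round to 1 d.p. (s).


V = 132 / 3.6 = 36.6667 m/s
Block traversal time = 2654 / 36.6667 = 72.3818 s
Headway = 72.3818 + 12
Headway = 84.4 s

84.4


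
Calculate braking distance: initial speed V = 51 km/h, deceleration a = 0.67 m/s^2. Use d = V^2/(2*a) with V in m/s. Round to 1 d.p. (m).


Convert speed: V = 51 / 3.6 = 14.1667 m/s
V^2 = 200.6944
d = 200.6944 / (2 * 0.67)
d = 200.6944 / 1.34
d = 149.8 m

149.8


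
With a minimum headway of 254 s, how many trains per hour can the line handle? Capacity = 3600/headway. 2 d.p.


Capacity = 3600 / headway
Capacity = 3600 / 254
Capacity = 14.17 trains/hour

14.17


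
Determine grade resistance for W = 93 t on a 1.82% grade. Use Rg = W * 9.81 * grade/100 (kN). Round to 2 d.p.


Rg = W * 9.81 * grade / 100
Rg = 93 * 9.81 * 1.82 / 100
Rg = 912.33 * 0.0182
Rg = 16.60 kN

16.60


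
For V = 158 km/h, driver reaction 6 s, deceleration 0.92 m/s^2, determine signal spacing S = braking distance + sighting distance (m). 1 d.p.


V = 158 / 3.6 = 43.8889 m/s
Braking distance = 43.8889^2 / (2*0.92) = 1046.8666 m
Sighting distance = 43.8889 * 6 = 263.3333 m
S = 1046.8666 + 263.3333 = 1310.2 m

1310.2


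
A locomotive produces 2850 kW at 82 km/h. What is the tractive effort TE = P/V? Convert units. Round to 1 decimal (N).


Convert: P = 2850 kW = 2850000 W
V = 82 / 3.6 = 22.7778 m/s
TE = 2850000 / 22.7778
TE = 125122.0 N

125122.0


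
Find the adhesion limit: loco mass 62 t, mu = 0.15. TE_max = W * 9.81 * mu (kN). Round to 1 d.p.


TE_max = W * g * mu
TE_max = 62 * 9.81 * 0.15
TE_max = 608.22 * 0.15
TE_max = 91.2 kN

91.2


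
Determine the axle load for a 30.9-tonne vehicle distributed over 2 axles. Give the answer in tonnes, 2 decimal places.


Load per axle = total weight / number of axles
Load = 30.9 / 2
Load = 15.45 tonnes

15.45


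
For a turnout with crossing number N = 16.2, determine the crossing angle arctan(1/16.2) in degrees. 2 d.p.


1/N = 1/16.2 = 0.061728
angle = arctan(0.061728) = 0.06165 rad
angle = 0.06165 * 180/pi = 3.53 degrees

3.53


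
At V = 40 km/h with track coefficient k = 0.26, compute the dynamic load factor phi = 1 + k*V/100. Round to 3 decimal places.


phi = 1 + k * V / 100
phi = 1 + 0.26 * 40 / 100
phi = 1 + 0.104
phi = 1.104

1.104


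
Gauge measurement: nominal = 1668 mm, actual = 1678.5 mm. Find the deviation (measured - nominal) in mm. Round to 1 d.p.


Deviation = measured - nominal
Deviation = 1678.5 - 1668
Deviation = 10.5 mm

10.5


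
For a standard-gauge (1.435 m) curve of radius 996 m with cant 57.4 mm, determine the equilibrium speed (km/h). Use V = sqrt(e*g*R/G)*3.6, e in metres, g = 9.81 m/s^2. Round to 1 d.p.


Convert cant: e = 57.4 mm = 0.0574 m
V_ms = sqrt(0.0574 * 9.81 * 996 / 1.435)
V_ms = sqrt(390.8304) = 19.7694 m/s
V = 19.7694 * 3.6 = 71.2 km/h

71.2


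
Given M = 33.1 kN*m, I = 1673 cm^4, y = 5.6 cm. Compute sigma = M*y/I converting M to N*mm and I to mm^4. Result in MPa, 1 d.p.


Convert units:
M = 33.1 kN*m = 33100000 N*mm
y = 5.6 cm = 56 mm
I = 1673 cm^4 = 16730000 mm^4
sigma = 33100000 * 56 / 16730000
sigma = 110.8 MPa

110.8


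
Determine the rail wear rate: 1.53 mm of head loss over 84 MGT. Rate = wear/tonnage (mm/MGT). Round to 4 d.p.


Wear rate = total wear / cumulative tonnage
Rate = 1.53 / 84
Rate = 0.0182 mm/MGT

0.0182


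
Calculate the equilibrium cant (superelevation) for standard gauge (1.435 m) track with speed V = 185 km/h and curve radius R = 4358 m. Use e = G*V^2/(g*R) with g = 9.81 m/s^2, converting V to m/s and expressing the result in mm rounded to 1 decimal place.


Convert speed: V = 185 / 3.6 = 51.3889 m/s
Apply formula: e = 1.435 * 51.3889^2 / (9.81 * 4358)
e = 1.435 * 2640.8179 / 42751.98
e = 0.088641 m = 88.6 mm

88.6


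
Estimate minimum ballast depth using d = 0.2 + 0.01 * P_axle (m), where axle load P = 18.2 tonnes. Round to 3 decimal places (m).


d = 0.2 + 0.01 * 18.2
d = 0.2 + 0.182
d = 0.382 m

0.382


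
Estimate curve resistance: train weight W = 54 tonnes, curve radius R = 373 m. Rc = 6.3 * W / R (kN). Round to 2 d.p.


Rc = 6.3 * W / R
Rc = 6.3 * 54 / 373
Rc = 340.2 / 373
Rc = 0.91 kN

0.91


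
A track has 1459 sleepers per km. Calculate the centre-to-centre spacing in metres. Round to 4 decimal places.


Spacing = 1000 m / number of sleepers
Spacing = 1000 / 1459
Spacing = 0.6854 m

0.6854


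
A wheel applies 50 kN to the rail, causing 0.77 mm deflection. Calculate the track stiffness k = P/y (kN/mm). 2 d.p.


Track stiffness k = P / y
k = 50 / 0.77
k = 64.94 kN/mm

64.94


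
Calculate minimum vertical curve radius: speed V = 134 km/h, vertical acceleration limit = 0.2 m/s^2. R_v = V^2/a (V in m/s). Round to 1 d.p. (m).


Convert speed: V = 134 / 3.6 = 37.2222 m/s
V^2 = 1385.4938 m^2/s^2
R_v = 1385.4938 / 0.2
R_v = 6927.5 m

6927.5


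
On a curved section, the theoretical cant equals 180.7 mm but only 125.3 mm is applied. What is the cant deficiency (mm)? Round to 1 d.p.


Cant deficiency = equilibrium cant - actual cant
CD = 180.7 - 125.3
CD = 55.4 mm

55.4


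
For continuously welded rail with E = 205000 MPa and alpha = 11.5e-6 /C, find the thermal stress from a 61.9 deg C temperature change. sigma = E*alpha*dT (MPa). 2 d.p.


sigma = E * alpha * dT
sigma = 205000 * 11.5e-6 * 61.9
sigma = 2.3575 * 61.9
sigma = 145.93 MPa

145.93


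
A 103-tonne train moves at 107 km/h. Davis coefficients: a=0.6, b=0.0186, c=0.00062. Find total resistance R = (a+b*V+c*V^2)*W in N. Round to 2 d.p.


b*V = 0.0186 * 107 = 1.9902
c*V^2 = 0.00062 * 11449 = 7.09838
R_per_t = 0.6 + 1.9902 + 7.09838 = 9.68858 N/t
R_total = 9.68858 * 103 = 997.92 N

997.92


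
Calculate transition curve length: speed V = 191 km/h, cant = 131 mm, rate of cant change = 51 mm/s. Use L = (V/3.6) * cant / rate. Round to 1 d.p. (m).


Convert speed: V = 191 / 3.6 = 53.0556 m/s
L = 53.0556 * 131 / 51
L = 6950.2778 / 51
L = 136.3 m

136.3


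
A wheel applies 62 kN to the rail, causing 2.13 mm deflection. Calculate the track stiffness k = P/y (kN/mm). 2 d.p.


Track stiffness k = P / y
k = 62 / 2.13
k = 29.11 kN/mm

29.11


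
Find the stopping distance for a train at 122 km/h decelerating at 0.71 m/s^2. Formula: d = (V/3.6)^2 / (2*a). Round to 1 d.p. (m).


Convert speed: V = 122 / 3.6 = 33.8889 m/s
V^2 = 1148.4568
d = 1148.4568 / (2 * 0.71)
d = 1148.4568 / 1.42
d = 808.8 m

808.8


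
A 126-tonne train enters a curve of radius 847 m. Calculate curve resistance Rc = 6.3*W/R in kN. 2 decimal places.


Rc = 6.3 * W / R
Rc = 6.3 * 126 / 847
Rc = 793.8 / 847
Rc = 0.94 kN

0.94


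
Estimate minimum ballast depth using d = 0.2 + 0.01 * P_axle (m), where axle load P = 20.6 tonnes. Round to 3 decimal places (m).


d = 0.2 + 0.01 * 20.6
d = 0.2 + 0.206
d = 0.406 m

0.406


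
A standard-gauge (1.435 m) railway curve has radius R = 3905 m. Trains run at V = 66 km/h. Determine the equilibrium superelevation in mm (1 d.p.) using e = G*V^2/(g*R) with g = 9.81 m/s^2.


Convert speed: V = 66 / 3.6 = 18.3333 m/s
Apply formula: e = 1.435 * 18.3333^2 / (9.81 * 3905)
e = 1.435 * 336.1111 / 38308.05
e = 0.012591 m = 12.6 mm

12.6


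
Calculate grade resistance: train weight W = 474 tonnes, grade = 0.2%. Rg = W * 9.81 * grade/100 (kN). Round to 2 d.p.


Rg = W * 9.81 * grade / 100
Rg = 474 * 9.81 * 0.2 / 100
Rg = 4649.94 * 0.002
Rg = 9.30 kN

9.30


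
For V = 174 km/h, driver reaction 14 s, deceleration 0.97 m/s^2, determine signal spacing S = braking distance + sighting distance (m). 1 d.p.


V = 174 / 3.6 = 48.3333 m/s
Braking distance = 48.3333^2 / (2*0.97) = 1204.181 m
Sighting distance = 48.3333 * 14 = 676.6667 m
S = 1204.181 + 676.6667 = 1880.8 m

1880.8


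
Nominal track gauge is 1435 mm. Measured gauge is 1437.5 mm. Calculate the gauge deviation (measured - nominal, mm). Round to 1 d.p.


Deviation = measured - nominal
Deviation = 1437.5 - 1435
Deviation = 2.5 mm

2.5


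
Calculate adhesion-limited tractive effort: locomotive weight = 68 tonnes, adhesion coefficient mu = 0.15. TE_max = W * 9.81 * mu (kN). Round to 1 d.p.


TE_max = W * g * mu
TE_max = 68 * 9.81 * 0.15
TE_max = 667.08 * 0.15
TE_max = 100.1 kN

100.1


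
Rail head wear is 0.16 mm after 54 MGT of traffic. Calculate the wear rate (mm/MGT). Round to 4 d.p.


Wear rate = total wear / cumulative tonnage
Rate = 0.16 / 54
Rate = 0.0030 mm/MGT

0.0030


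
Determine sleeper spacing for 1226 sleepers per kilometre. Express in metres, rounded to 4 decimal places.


Spacing = 1000 m / number of sleepers
Spacing = 1000 / 1226
Spacing = 0.8157 m

0.8157


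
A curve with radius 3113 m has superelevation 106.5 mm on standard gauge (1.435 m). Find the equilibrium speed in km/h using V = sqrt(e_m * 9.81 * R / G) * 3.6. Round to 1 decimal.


Convert cant: e = 106.5 mm = 0.1065 m
V_ms = sqrt(0.1065 * 9.81 * 3113 / 1.435)
V_ms = sqrt(2266.448394) = 47.6072 m/s
V = 47.6072 * 3.6 = 171.4 km/h

171.4


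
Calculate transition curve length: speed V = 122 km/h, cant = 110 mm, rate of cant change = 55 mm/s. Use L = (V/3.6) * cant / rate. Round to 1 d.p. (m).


Convert speed: V = 122 / 3.6 = 33.8889 m/s
L = 33.8889 * 110 / 55
L = 3727.7778 / 55
L = 67.8 m

67.8


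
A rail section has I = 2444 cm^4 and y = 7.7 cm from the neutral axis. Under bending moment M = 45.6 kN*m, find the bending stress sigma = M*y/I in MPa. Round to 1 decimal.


Convert units:
M = 45.6 kN*m = 45600000 N*mm
y = 7.7 cm = 77 mm
I = 2444 cm^4 = 24440000 mm^4
sigma = 45600000 * 77 / 24440000
sigma = 143.7 MPa

143.7


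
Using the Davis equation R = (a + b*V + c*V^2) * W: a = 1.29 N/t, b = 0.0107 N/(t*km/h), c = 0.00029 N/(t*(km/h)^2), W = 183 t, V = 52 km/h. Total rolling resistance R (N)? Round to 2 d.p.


b*V = 0.0107 * 52 = 0.5564
c*V^2 = 0.00029 * 2704 = 0.78416
R_per_t = 1.29 + 0.5564 + 0.78416 = 2.63056 N/t
R_total = 2.63056 * 183 = 481.39 N

481.39


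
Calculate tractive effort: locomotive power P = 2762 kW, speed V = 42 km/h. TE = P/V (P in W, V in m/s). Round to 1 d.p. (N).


Convert: P = 2762 kW = 2762000 W
V = 42 / 3.6 = 11.6667 m/s
TE = 2762000 / 11.6667
TE = 236742.9 N

236742.9


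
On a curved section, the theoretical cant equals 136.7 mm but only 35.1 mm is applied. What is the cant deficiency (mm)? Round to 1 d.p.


Cant deficiency = equilibrium cant - actual cant
CD = 136.7 - 35.1
CD = 101.6 mm

101.6


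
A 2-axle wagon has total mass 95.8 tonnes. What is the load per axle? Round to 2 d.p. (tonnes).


Load per axle = total weight / number of axles
Load = 95.8 / 2
Load = 47.90 tonnes

47.90


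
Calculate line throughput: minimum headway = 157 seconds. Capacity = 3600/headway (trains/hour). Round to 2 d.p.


Capacity = 3600 / headway
Capacity = 3600 / 157
Capacity = 22.93 trains/hour

22.93


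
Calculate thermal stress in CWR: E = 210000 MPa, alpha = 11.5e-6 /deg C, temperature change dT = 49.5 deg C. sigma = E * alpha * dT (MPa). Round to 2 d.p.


sigma = E * alpha * dT
sigma = 210000 * 11.5e-6 * 49.5
sigma = 2.415 * 49.5
sigma = 119.54 MPa

119.54


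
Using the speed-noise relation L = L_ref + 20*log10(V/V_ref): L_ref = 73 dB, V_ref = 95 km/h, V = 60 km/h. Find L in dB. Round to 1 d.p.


V/V_ref = 60 / 95 = 0.631579
log10(0.631579) = -0.199572
20 * -0.199572 = -3.9914
L = 73 + -3.9914 = 69.0 dB

69.0


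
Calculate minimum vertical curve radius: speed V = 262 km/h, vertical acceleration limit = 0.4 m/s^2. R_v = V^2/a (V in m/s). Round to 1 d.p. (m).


Convert speed: V = 262 / 3.6 = 72.7778 m/s
V^2 = 5296.6049 m^2/s^2
R_v = 5296.6049 / 0.4
R_v = 13241.5 m

13241.5


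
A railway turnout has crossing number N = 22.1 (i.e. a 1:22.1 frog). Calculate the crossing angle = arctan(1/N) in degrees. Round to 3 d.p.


1/N = 1/22.1 = 0.045249
angle = arctan(0.045249) = 0.045218 rad
angle = 0.045218 * 180/pi = 2.591 degrees

2.591


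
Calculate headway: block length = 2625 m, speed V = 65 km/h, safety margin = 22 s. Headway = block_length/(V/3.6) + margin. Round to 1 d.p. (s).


V = 65 / 3.6 = 18.0556 m/s
Block traversal time = 2625 / 18.0556 = 145.3846 s
Headway = 145.3846 + 22
Headway = 167.4 s

167.4


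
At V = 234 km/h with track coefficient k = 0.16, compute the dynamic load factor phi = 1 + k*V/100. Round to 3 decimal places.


phi = 1 + k * V / 100
phi = 1 + 0.16 * 234 / 100
phi = 1 + 0.3744
phi = 1.374

1.374


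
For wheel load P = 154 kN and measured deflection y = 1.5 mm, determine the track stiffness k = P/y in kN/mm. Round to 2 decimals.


Track stiffness k = P / y
k = 154 / 1.5
k = 102.67 kN/mm

102.67


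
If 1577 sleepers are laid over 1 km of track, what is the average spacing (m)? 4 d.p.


Spacing = 1000 m / number of sleepers
Spacing = 1000 / 1577
Spacing = 0.6341 m

0.6341


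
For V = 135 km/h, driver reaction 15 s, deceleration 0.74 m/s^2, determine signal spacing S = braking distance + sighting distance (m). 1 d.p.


V = 135 / 3.6 = 37.5 m/s
Braking distance = 37.5^2 / (2*0.74) = 950.1689 m
Sighting distance = 37.5 * 15 = 562.5 m
S = 950.1689 + 562.5 = 1512.7 m

1512.7


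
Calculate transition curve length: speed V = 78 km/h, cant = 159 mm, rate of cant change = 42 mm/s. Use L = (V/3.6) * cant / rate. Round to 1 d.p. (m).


Convert speed: V = 78 / 3.6 = 21.6667 m/s
L = 21.6667 * 159 / 42
L = 3445.0 / 42
L = 82.0 m

82.0


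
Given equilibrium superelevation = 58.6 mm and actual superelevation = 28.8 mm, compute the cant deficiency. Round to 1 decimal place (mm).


Cant deficiency = equilibrium cant - actual cant
CD = 58.6 - 28.8
CD = 29.8 mm

29.8


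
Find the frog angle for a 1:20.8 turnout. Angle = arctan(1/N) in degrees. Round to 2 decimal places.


1/N = 1/20.8 = 0.048077
angle = arctan(0.048077) = 0.04804 rad
angle = 0.04804 * 180/pi = 2.75 degrees

2.75


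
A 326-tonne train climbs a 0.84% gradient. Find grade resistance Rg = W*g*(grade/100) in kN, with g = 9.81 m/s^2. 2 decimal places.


Rg = W * 9.81 * grade / 100
Rg = 326 * 9.81 * 0.84 / 100
Rg = 3198.06 * 0.0084
Rg = 26.86 kN

26.86


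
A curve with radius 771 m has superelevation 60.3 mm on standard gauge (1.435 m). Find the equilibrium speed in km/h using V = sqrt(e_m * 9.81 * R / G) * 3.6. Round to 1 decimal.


Convert cant: e = 60.3 mm = 0.0603 m
V_ms = sqrt(0.0603 * 9.81 * 771 / 1.435)
V_ms = sqrt(317.825542) = 17.8277 m/s
V = 17.8277 * 3.6 = 64.2 km/h

64.2


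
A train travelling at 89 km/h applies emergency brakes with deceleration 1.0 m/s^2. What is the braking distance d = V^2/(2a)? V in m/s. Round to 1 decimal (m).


Convert speed: V = 89 / 3.6 = 24.7222 m/s
V^2 = 611.1883
d = 611.1883 / (2 * 1.0)
d = 611.1883 / 2.0
d = 305.6 m

305.6


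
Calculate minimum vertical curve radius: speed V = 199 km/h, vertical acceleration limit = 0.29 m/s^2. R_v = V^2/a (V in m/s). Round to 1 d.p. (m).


Convert speed: V = 199 / 3.6 = 55.2778 m/s
V^2 = 3055.6327 m^2/s^2
R_v = 3055.6327 / 0.29
R_v = 10536.7 m

10536.7


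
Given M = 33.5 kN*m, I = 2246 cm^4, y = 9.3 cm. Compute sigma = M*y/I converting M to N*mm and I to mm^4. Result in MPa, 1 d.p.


Convert units:
M = 33.5 kN*m = 33500000 N*mm
y = 9.3 cm = 93 mm
I = 2246 cm^4 = 22460000 mm^4
sigma = 33500000 * 93 / 22460000
sigma = 138.7 MPa

138.7


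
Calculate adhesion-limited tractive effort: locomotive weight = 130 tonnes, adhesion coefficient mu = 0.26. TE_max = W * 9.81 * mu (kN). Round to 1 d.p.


TE_max = W * g * mu
TE_max = 130 * 9.81 * 0.26
TE_max = 1275.3 * 0.26
TE_max = 331.6 kN

331.6


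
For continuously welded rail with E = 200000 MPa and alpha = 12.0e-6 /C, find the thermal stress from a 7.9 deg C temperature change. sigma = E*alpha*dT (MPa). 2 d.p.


sigma = E * alpha * dT
sigma = 200000 * 12.0e-6 * 7.9
sigma = 2.4 * 7.9
sigma = 18.96 MPa

18.96


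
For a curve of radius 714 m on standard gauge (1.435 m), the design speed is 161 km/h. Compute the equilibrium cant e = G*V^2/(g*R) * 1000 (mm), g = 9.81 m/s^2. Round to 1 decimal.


Convert speed: V = 161 / 3.6 = 44.7222 m/s
Apply formula: e = 1.435 * 44.7222^2 / (9.81 * 714)
e = 1.435 * 2000.0772 / 7004.34
e = 0.409762 m = 409.8 mm

409.8


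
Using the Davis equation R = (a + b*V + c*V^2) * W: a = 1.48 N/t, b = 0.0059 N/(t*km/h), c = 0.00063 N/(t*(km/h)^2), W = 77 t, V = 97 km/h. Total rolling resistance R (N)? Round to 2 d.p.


b*V = 0.0059 * 97 = 0.5723
c*V^2 = 0.00063 * 9409 = 5.92767
R_per_t = 1.48 + 0.5723 + 5.92767 = 7.97997 N/t
R_total = 7.97997 * 77 = 614.46 N

614.46


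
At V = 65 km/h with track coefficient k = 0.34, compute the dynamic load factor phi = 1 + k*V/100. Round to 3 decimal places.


phi = 1 + k * V / 100
phi = 1 + 0.34 * 65 / 100
phi = 1 + 0.221
phi = 1.221

1.221


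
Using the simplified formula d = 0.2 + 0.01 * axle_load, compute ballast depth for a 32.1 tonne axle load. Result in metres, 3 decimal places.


d = 0.2 + 0.01 * 32.1
d = 0.2 + 0.321
d = 0.521 m

0.521


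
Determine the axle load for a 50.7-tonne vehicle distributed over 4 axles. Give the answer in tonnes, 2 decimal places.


Load per axle = total weight / number of axles
Load = 50.7 / 4
Load = 12.68 tonnes

12.68


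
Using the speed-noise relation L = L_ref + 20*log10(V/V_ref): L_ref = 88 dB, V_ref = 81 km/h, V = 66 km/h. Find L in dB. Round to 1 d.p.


V/V_ref = 66 / 81 = 0.814815
log10(0.814815) = -0.088941
20 * -0.088941 = -1.7788
L = 88 + -1.7788 = 86.2 dB

86.2


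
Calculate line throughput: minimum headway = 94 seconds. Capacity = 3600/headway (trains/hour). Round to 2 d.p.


Capacity = 3600 / headway
Capacity = 3600 / 94
Capacity = 38.30 trains/hour

38.30


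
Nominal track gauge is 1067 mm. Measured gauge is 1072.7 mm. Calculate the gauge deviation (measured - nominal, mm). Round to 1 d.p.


Deviation = measured - nominal
Deviation = 1072.7 - 1067
Deviation = 5.7 mm

5.7


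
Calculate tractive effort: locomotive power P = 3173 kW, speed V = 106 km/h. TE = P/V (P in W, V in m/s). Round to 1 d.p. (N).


Convert: P = 3173 kW = 3173000 W
V = 106 / 3.6 = 29.4444 m/s
TE = 3173000 / 29.4444
TE = 107762.3 N

107762.3


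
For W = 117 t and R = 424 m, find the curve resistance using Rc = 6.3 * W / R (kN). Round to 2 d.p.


Rc = 6.3 * W / R
Rc = 6.3 * 117 / 424
Rc = 737.1 / 424
Rc = 1.74 kN

1.74


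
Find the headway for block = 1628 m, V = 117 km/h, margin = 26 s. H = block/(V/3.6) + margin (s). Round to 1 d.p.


V = 117 / 3.6 = 32.5 m/s
Block traversal time = 1628 / 32.5 = 50.0923 s
Headway = 50.0923 + 26
Headway = 76.1 s

76.1


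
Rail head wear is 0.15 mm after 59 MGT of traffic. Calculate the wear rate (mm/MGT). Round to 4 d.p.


Wear rate = total wear / cumulative tonnage
Rate = 0.15 / 59
Rate = 0.0025 mm/MGT

0.0025


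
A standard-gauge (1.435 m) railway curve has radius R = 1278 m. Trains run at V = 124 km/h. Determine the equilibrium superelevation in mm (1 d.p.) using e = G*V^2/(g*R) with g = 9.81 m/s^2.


Convert speed: V = 124 / 3.6 = 34.4444 m/s
Apply formula: e = 1.435 * 34.4444^2 / (9.81 * 1278)
e = 1.435 * 1186.4198 / 12537.18
e = 0.135797 m = 135.8 mm

135.8


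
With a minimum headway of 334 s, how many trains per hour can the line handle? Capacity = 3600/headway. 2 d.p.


Capacity = 3600 / headway
Capacity = 3600 / 334
Capacity = 10.78 trains/hour

10.78


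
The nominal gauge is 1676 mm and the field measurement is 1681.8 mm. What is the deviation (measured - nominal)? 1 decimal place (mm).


Deviation = measured - nominal
Deviation = 1681.8 - 1676
Deviation = 5.8 mm

5.8


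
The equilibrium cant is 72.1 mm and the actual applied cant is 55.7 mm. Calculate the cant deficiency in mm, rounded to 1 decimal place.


Cant deficiency = equilibrium cant - actual cant
CD = 72.1 - 55.7
CD = 16.4 mm

16.4


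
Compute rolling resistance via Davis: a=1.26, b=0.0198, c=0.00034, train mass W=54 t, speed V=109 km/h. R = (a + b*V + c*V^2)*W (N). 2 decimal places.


b*V = 0.0198 * 109 = 2.1582
c*V^2 = 0.00034 * 11881 = 4.03954
R_per_t = 1.26 + 2.1582 + 4.03954 = 7.45774 N/t
R_total = 7.45774 * 54 = 402.72 N

402.72


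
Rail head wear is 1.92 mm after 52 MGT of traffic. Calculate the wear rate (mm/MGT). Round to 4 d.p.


Wear rate = total wear / cumulative tonnage
Rate = 1.92 / 52
Rate = 0.0369 mm/MGT

0.0369


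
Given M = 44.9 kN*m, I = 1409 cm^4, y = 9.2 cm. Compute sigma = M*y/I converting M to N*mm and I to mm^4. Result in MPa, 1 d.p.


Convert units:
M = 44.9 kN*m = 44900000 N*mm
y = 9.2 cm = 92 mm
I = 1409 cm^4 = 14090000 mm^4
sigma = 44900000 * 92 / 14090000
sigma = 293.2 MPa

293.2


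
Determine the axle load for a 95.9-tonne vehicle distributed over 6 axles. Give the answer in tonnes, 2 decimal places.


Load per axle = total weight / number of axles
Load = 95.9 / 6
Load = 15.98 tonnes

15.98


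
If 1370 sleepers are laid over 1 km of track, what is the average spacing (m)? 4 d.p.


Spacing = 1000 m / number of sleepers
Spacing = 1000 / 1370
Spacing = 0.7299 m

0.7299


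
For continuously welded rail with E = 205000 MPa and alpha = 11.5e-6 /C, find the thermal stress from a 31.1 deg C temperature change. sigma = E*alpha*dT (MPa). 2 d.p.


sigma = E * alpha * dT
sigma = 205000 * 11.5e-6 * 31.1
sigma = 2.3575 * 31.1
sigma = 73.32 MPa

73.32


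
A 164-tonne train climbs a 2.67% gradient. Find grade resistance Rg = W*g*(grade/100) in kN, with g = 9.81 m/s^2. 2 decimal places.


Rg = W * 9.81 * grade / 100
Rg = 164 * 9.81 * 2.67 / 100
Rg = 1608.84 * 0.0267
Rg = 42.96 kN

42.96


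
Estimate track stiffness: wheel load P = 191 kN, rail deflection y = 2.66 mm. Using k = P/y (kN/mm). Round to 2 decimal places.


Track stiffness k = P / y
k = 191 / 2.66
k = 71.80 kN/mm

71.80


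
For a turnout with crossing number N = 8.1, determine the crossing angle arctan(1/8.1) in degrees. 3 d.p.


1/N = 1/8.1 = 0.123457
angle = arctan(0.123457) = 0.122835 rad
angle = 0.122835 * 180/pi = 7.038 degrees

7.038


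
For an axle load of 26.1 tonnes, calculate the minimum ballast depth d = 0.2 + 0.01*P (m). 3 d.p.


d = 0.2 + 0.01 * 26.1
d = 0.2 + 0.261
d = 0.461 m

0.461


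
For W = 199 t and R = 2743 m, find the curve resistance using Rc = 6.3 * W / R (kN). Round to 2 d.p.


Rc = 6.3 * W / R
Rc = 6.3 * 199 / 2743
Rc = 1253.7 / 2743
Rc = 0.46 kN

0.46


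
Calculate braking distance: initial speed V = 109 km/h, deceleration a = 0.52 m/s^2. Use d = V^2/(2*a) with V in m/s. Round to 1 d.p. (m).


Convert speed: V = 109 / 3.6 = 30.2778 m/s
V^2 = 916.7438
d = 916.7438 / (2 * 0.52)
d = 916.7438 / 1.04
d = 881.5 m

881.5


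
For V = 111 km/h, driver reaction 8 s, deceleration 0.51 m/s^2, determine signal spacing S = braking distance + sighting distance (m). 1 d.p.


V = 111 / 3.6 = 30.8333 m/s
Braking distance = 30.8333^2 / (2*0.51) = 932.0534 m
Sighting distance = 30.8333 * 8 = 246.6667 m
S = 932.0534 + 246.6667 = 1178.7 m

1178.7


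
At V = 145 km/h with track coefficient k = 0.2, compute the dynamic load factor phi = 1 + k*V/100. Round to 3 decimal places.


phi = 1 + k * V / 100
phi = 1 + 0.2 * 145 / 100
phi = 1 + 0.29
phi = 1.290

1.290


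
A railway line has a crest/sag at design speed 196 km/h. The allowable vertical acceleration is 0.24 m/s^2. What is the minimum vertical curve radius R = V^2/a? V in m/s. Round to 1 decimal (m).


Convert speed: V = 196 / 3.6 = 54.4444 m/s
V^2 = 2964.1975 m^2/s^2
R_v = 2964.1975 / 0.24
R_v = 12350.8 m

12350.8


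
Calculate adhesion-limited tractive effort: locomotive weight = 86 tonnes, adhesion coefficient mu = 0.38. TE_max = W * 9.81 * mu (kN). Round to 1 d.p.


TE_max = W * g * mu
TE_max = 86 * 9.81 * 0.38
TE_max = 843.66 * 0.38
TE_max = 320.6 kN

320.6


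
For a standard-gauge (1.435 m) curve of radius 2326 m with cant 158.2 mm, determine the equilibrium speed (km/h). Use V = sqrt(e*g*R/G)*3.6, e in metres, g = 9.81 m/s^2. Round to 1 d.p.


Convert cant: e = 158.2 mm = 0.1582 m
V_ms = sqrt(0.1582 * 9.81 * 2326 / 1.435)
V_ms = sqrt(2515.55198) = 50.1553 m/s
V = 50.1553 * 3.6 = 180.6 km/h

180.6


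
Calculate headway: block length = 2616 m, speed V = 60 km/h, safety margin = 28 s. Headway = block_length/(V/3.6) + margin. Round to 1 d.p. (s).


V = 60 / 3.6 = 16.6667 m/s
Block traversal time = 2616 / 16.6667 = 156.96 s
Headway = 156.96 + 28
Headway = 185.0 s

185.0


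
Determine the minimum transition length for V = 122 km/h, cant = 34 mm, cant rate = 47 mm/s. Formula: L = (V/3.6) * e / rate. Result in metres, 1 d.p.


Convert speed: V = 122 / 3.6 = 33.8889 m/s
L = 33.8889 * 34 / 47
L = 1152.2222 / 47
L = 24.5 m

24.5


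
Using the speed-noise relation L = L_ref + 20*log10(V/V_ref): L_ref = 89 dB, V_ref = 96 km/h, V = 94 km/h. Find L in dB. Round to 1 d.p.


V/V_ref = 94 / 96 = 0.979167
log10(0.979167) = -0.009143
20 * -0.009143 = -0.1829
L = 89 + -0.1829 = 88.8 dB

88.8


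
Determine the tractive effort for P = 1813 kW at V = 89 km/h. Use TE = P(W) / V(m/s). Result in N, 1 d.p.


Convert: P = 1813 kW = 1813000 W
V = 89 / 3.6 = 24.7222 m/s
TE = 1813000 / 24.7222
TE = 73334.8 N

73334.8


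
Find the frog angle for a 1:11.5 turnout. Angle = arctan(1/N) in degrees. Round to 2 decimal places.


1/N = 1/11.5 = 0.086957
angle = arctan(0.086957) = 0.086738 rad
angle = 0.086738 * 180/pi = 4.97 degrees

4.97


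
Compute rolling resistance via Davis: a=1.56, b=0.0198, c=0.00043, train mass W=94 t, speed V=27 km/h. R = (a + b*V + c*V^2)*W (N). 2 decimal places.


b*V = 0.0198 * 27 = 0.5346
c*V^2 = 0.00043 * 729 = 0.31347
R_per_t = 1.56 + 0.5346 + 0.31347 = 2.40807 N/t
R_total = 2.40807 * 94 = 226.36 N

226.36


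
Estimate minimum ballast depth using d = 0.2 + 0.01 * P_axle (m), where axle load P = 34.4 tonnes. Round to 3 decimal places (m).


d = 0.2 + 0.01 * 34.4
d = 0.2 + 0.344
d = 0.544 m

0.544


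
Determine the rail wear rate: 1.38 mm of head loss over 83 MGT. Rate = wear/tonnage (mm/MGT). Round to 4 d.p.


Wear rate = total wear / cumulative tonnage
Rate = 1.38 / 83
Rate = 0.0166 mm/MGT

0.0166


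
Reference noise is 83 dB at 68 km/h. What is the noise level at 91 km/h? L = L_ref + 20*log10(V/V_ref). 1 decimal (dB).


V/V_ref = 91 / 68 = 1.338235
log10(1.338235) = 0.126532
20 * 0.126532 = 2.5306
L = 83 + 2.5306 = 85.5 dB

85.5


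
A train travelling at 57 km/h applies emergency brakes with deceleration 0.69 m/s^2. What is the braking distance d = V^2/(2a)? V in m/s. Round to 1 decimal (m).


Convert speed: V = 57 / 3.6 = 15.8333 m/s
V^2 = 250.6944
d = 250.6944 / (2 * 0.69)
d = 250.6944 / 1.38
d = 181.7 m

181.7


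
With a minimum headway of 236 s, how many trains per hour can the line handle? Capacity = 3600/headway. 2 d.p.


Capacity = 3600 / headway
Capacity = 3600 / 236
Capacity = 15.25 trains/hour

15.25


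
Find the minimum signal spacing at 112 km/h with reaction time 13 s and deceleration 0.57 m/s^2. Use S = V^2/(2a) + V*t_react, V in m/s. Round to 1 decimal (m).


V = 112 / 3.6 = 31.1111 m/s
Braking distance = 31.1111^2 / (2*0.57) = 849.0362 m
Sighting distance = 31.1111 * 13 = 404.4444 m
S = 849.0362 + 404.4444 = 1253.5 m

1253.5


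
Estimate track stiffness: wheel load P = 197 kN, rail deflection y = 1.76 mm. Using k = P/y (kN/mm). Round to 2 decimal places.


Track stiffness k = P / y
k = 197 / 1.76
k = 111.93 kN/mm

111.93


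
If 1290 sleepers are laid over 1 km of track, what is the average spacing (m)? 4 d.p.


Spacing = 1000 m / number of sleepers
Spacing = 1000 / 1290
Spacing = 0.7752 m

0.7752


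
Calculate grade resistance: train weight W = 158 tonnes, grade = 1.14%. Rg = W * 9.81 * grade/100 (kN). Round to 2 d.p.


Rg = W * 9.81 * grade / 100
Rg = 158 * 9.81 * 1.14 / 100
Rg = 1549.98 * 0.0114
Rg = 17.67 kN

17.67


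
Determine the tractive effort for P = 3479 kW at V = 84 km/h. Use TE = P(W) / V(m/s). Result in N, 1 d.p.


Convert: P = 3479 kW = 3479000 W
V = 84 / 3.6 = 23.3333 m/s
TE = 3479000 / 23.3333
TE = 149100.0 N

149100.0


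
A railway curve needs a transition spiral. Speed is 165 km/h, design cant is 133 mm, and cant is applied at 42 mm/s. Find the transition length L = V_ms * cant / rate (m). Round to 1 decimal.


Convert speed: V = 165 / 3.6 = 45.8333 m/s
L = 45.8333 * 133 / 42
L = 6095.8333 / 42
L = 145.1 m

145.1


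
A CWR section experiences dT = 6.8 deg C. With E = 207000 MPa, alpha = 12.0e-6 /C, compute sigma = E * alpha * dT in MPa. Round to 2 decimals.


sigma = E * alpha * dT
sigma = 207000 * 12.0e-6 * 6.8
sigma = 2.484 * 6.8
sigma = 16.89 MPa

16.89


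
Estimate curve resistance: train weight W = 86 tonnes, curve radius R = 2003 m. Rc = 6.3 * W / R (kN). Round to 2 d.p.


Rc = 6.3 * W / R
Rc = 6.3 * 86 / 2003
Rc = 541.8 / 2003
Rc = 0.27 kN

0.27


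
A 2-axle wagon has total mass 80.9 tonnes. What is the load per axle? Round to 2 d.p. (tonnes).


Load per axle = total weight / number of axles
Load = 80.9 / 2
Load = 40.45 tonnes

40.45


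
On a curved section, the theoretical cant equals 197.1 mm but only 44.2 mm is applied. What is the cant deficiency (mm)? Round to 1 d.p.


Cant deficiency = equilibrium cant - actual cant
CD = 197.1 - 44.2
CD = 152.9 mm

152.9


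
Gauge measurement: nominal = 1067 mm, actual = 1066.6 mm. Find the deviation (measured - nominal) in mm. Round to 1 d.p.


Deviation = measured - nominal
Deviation = 1066.6 - 1067
Deviation = -0.4 mm

-0.4


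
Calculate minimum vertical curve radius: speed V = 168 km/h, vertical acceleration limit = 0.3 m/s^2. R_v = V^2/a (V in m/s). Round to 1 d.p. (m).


Convert speed: V = 168 / 3.6 = 46.6667 m/s
V^2 = 2177.7778 m^2/s^2
R_v = 2177.7778 / 0.3
R_v = 7259.3 m

7259.3


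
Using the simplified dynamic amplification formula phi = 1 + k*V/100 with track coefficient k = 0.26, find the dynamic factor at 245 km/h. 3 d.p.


phi = 1 + k * V / 100
phi = 1 + 0.26 * 245 / 100
phi = 1 + 0.637
phi = 1.637

1.637


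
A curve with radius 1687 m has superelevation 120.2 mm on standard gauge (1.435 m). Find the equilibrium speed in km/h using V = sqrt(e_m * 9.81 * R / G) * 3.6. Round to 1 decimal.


Convert cant: e = 120.2 mm = 0.1202 m
V_ms = sqrt(0.1202 * 9.81 * 1687 / 1.435)
V_ms = sqrt(1386.234351) = 37.2322 m/s
V = 37.2322 * 3.6 = 134.0 km/h

134.0


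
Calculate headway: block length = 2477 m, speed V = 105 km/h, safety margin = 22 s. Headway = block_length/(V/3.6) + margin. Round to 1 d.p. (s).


V = 105 / 3.6 = 29.1667 m/s
Block traversal time = 2477 / 29.1667 = 84.9257 s
Headway = 84.9257 + 22
Headway = 106.9 s

106.9


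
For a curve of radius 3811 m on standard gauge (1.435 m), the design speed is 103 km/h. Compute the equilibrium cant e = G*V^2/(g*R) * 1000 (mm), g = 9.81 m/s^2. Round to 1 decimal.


Convert speed: V = 103 / 3.6 = 28.6111 m/s
Apply formula: e = 1.435 * 28.6111^2 / (9.81 * 3811)
e = 1.435 * 818.5957 / 37385.91
e = 0.031421 m = 31.4 mm

31.4


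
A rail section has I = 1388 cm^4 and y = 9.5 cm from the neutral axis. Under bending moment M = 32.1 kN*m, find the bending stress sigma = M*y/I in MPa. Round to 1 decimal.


Convert units:
M = 32.1 kN*m = 32100000 N*mm
y = 9.5 cm = 95 mm
I = 1388 cm^4 = 13880000 mm^4
sigma = 32100000 * 95 / 13880000
sigma = 219.7 MPa

219.7


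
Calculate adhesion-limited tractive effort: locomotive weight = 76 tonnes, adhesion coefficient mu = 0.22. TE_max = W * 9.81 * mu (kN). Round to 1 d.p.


TE_max = W * g * mu
TE_max = 76 * 9.81 * 0.22
TE_max = 745.56 * 0.22
TE_max = 164.0 kN

164.0


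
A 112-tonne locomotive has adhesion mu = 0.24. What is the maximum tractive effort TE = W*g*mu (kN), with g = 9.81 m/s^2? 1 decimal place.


TE_max = W * g * mu
TE_max = 112 * 9.81 * 0.24
TE_max = 1098.72 * 0.24
TE_max = 263.7 kN

263.7


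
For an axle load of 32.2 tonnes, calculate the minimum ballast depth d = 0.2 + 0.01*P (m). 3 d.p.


d = 0.2 + 0.01 * 32.2
d = 0.2 + 0.322
d = 0.522 m

0.522


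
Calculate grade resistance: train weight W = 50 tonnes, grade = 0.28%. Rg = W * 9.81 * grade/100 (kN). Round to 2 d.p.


Rg = W * 9.81 * grade / 100
Rg = 50 * 9.81 * 0.28 / 100
Rg = 490.5 * 0.0028
Rg = 1.37 kN

1.37


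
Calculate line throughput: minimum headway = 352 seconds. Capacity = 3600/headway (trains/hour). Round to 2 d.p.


Capacity = 3600 / headway
Capacity = 3600 / 352
Capacity = 10.23 trains/hour

10.23


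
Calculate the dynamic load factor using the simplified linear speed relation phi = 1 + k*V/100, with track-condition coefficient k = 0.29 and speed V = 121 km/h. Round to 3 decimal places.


phi = 1 + k * V / 100
phi = 1 + 0.29 * 121 / 100
phi = 1 + 0.3509
phi = 1.351

1.351


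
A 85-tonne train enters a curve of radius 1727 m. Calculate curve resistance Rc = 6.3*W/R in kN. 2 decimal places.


Rc = 6.3 * W / R
Rc = 6.3 * 85 / 1727
Rc = 535.5 / 1727
Rc = 0.31 kN

0.31


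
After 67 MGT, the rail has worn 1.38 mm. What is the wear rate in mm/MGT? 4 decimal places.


Wear rate = total wear / cumulative tonnage
Rate = 1.38 / 67
Rate = 0.0206 mm/MGT

0.0206


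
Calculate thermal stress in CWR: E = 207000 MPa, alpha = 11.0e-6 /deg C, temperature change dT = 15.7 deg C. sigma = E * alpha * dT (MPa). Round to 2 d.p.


sigma = E * alpha * dT
sigma = 207000 * 11.0e-6 * 15.7
sigma = 2.277 * 15.7
sigma = 35.75 MPa

35.75


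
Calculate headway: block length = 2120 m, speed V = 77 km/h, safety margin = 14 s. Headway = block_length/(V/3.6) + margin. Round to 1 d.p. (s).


V = 77 / 3.6 = 21.3889 m/s
Block traversal time = 2120 / 21.3889 = 99.1169 s
Headway = 99.1169 + 14
Headway = 113.1 s

113.1


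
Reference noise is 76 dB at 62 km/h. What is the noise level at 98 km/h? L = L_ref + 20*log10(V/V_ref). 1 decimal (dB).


V/V_ref = 98 / 62 = 1.580645
log10(1.580645) = 0.198834
20 * 0.198834 = 3.9767
L = 76 + 3.9767 = 80.0 dB

80.0


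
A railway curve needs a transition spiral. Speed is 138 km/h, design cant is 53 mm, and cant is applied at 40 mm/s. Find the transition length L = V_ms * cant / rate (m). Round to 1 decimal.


Convert speed: V = 138 / 3.6 = 38.3333 m/s
L = 38.3333 * 53 / 40
L = 2031.6667 / 40
L = 50.8 m

50.8


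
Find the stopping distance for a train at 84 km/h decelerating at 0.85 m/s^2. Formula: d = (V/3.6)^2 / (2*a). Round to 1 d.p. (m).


Convert speed: V = 84 / 3.6 = 23.3333 m/s
V^2 = 544.4444
d = 544.4444 / (2 * 0.85)
d = 544.4444 / 1.7
d = 320.3 m

320.3


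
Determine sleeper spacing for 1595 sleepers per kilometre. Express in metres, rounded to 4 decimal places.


Spacing = 1000 m / number of sleepers
Spacing = 1000 / 1595
Spacing = 0.6270 m

0.6270


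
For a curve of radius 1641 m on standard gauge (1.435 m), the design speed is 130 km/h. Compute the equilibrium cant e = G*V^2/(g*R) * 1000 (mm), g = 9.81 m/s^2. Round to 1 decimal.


Convert speed: V = 130 / 3.6 = 36.1111 m/s
Apply formula: e = 1.435 * 36.1111^2 / (9.81 * 1641)
e = 1.435 * 1304.0123 / 16098.21
e = 0.11624 m = 116.2 mm

116.2


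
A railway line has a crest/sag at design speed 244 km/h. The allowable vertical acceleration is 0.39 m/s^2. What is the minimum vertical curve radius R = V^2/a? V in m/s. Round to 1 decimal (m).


Convert speed: V = 244 / 3.6 = 67.7778 m/s
V^2 = 4593.8272 m^2/s^2
R_v = 4593.8272 / 0.39
R_v = 11779.0 m

11779.0


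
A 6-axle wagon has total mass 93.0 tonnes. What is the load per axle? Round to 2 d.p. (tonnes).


Load per axle = total weight / number of axles
Load = 93.0 / 6
Load = 15.50 tonnes

15.50


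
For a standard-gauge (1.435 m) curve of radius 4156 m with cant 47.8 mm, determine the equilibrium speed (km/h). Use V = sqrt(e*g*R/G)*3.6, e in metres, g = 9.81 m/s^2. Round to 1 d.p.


Convert cant: e = 47.8 mm = 0.0478 m
V_ms = sqrt(0.0478 * 9.81 * 4156 / 1.435)
V_ms = sqrt(1358.064953) = 36.8519 m/s
V = 36.8519 * 3.6 = 132.7 km/h

132.7


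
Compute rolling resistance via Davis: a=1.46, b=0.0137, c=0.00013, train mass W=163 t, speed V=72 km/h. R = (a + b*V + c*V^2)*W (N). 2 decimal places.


b*V = 0.0137 * 72 = 0.9864
c*V^2 = 0.00013 * 5184 = 0.67392
R_per_t = 1.46 + 0.9864 + 0.67392 = 3.12032 N/t
R_total = 3.12032 * 163 = 508.61 N

508.61
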